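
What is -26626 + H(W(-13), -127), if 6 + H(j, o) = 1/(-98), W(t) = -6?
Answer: -2609937/98 ≈ -26632.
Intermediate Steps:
H(j, o) = -589/98 (H(j, o) = -6 + 1/(-98) = -6 - 1/98 = -589/98)
-26626 + H(W(-13), -127) = -26626 - 589/98 = -2609937/98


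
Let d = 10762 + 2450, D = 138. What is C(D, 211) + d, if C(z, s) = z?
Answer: 13350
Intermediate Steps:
d = 13212
C(D, 211) + d = 138 + 13212 = 13350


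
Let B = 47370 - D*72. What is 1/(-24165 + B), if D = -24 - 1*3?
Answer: 1/25149 ≈ 3.9763e-5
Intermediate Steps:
D = -27 (D = -24 - 3 = -27)
B = 49314 (B = 47370 - (-27)*72 = 47370 - 1*(-1944) = 47370 + 1944 = 49314)
1/(-24165 + B) = 1/(-24165 + 49314) = 1/25149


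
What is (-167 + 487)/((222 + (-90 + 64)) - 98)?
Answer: 160/49 ≈ 3.2653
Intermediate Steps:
(-167 + 487)/((222 + (-90 + 64)) - 98) = 320/((222 - 26) - 98) = 320/(196 - 98) = 320/98 = 320*(1/98) = 160/49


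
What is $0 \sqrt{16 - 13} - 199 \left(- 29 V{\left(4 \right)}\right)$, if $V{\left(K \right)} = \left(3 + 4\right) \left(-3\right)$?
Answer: $-121191$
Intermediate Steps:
$V{\left(K \right)} = -21$ ($V{\left(K \right)} = 7 \left(-3\right) = -21$)
$0 \sqrt{16 - 13} - 199 \left(- 29 V{\left(4 \right)}\right) = 0 \sqrt{16 - 13} - 199 \left(\left(-29\right) \left(-21\right)\right) = 0 \sqrt{3} - 121191 = 0 - 121191 = -121191$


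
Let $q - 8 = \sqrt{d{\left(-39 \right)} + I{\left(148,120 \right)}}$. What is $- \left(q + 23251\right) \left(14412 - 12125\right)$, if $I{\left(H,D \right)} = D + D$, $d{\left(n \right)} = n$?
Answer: $-53193333 - 2287 \sqrt{201} \approx -5.3226 \cdot 10^{7}$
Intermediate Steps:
$I{\left(H,D \right)} = 2 D$
$q = 8 + \sqrt{201}$ ($q = 8 + \sqrt{-39 + 2 \cdot 120} = 8 + \sqrt{-39 + 240} = 8 + \sqrt{201} \approx 22.177$)
$- \left(q + 23251\right) \left(14412 - 12125\right) = - \left(\left(8 + \sqrt{201}\right) + 23251\right) \left(14412 - 12125\right) = - \left(23259 + \sqrt{201}\right) 2287 = - (53193333 + 2287 \sqrt{201}) = -53193333 - 2287 \sqrt{201}$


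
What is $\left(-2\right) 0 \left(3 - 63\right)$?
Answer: $0$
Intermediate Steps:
$\left(-2\right) 0 \left(3 - 63\right) = 0 \left(-60\right) = 0$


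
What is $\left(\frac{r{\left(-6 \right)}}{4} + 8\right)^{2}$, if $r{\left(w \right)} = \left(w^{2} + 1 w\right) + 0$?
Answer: $\frac{961}{4} \approx 240.25$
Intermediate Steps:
$r{\left(w \right)} = w + w^{2}$ ($r{\left(w \right)} = \left(w^{2} + w\right) + 0 = \left(w + w^{2}\right) + 0 = w + w^{2}$)
$\left(\frac{r{\left(-6 \right)}}{4} + 8\right)^{2} = \left(\frac{\left(-6\right) \left(1 - 6\right)}{4} + 8\right)^{2} = \left(\left(-6\right) \left(-5\right) \frac{1}{4} + 8\right)^{2} = \left(30 \cdot \frac{1}{4} + 8\right)^{2} = \left(\frac{15}{2} + 8\right)^{2} = \left(\frac{31}{2}\right)^{2} = \frac{961}{4}$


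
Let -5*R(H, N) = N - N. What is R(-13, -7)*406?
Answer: 0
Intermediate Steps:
R(H, N) = 0 (R(H, N) = -(N - N)/5 = -1/5*0 = 0)
R(-13, -7)*406 = 0*406 = 0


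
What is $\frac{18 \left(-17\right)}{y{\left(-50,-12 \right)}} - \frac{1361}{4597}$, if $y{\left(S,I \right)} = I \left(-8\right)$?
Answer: $- \frac{256223}{73552} \approx -3.4836$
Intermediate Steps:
$y{\left(S,I \right)} = - 8 I$
$\frac{18 \left(-17\right)}{y{\left(-50,-12 \right)}} - \frac{1361}{4597} = \frac{18 \left(-17\right)}{\left(-8\right) \left(-12\right)} - \frac{1361}{4597} = - \frac{306}{96} - \frac{1361}{4597} = \left(-306\right) \frac{1}{96} - \frac{1361}{4597} = - \frac{51}{16} - \frac{1361}{4597} = - \frac{256223}{73552}$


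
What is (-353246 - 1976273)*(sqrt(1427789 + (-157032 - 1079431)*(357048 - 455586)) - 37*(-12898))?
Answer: -1111707034294 - 2329519*sqrt(121840018883) ≈ -1.9248e+12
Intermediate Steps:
(-353246 - 1976273)*(sqrt(1427789 + (-157032 - 1079431)*(357048 - 455586)) - 37*(-12898)) = -2329519*(sqrt(1427789 - 1236463*(-98538)) + 477226) = -2329519*(sqrt(1427789 + 121838591094) + 477226) = -2329519*(sqrt(121840018883) + 477226) = -2329519*(477226 + sqrt(121840018883)) = -1111707034294 - 2329519*sqrt(121840018883)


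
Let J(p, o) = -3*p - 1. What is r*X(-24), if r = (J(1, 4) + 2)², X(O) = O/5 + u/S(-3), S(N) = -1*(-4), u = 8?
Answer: -56/5 ≈ -11.200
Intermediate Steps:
S(N) = 4
J(p, o) = -1 - 3*p
X(O) = 2 + O/5 (X(O) = O/5 + 8/4 = O*(⅕) + 8*(¼) = O/5 + 2 = 2 + O/5)
r = 4 (r = ((-1 - 3*1) + 2)² = ((-1 - 3) + 2)² = (-4 + 2)² = (-2)² = 4)
r*X(-24) = 4*(2 + (⅕)*(-24)) = 4*(2 - 24/5) = 4*(-14/5) = -56/5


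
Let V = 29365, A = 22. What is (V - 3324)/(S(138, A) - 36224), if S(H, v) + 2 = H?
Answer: -26041/36088 ≈ -0.72160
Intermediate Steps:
S(H, v) = -2 + H
(V - 3324)/(S(138, A) - 36224) = (29365 - 3324)/((-2 + 138) - 36224) = 26041/(136 - 36224) = 26041/(-36088) = 26041*(-1/36088) = -26041/36088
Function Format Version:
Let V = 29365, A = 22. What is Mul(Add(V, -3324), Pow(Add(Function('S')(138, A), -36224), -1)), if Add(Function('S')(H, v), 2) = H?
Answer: Rational(-26041, 36088) ≈ -0.72160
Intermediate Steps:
Function('S')(H, v) = Add(-2, H)
Mul(Add(V, -3324), Pow(Add(Function('S')(138, A), -36224), -1)) = Mul(Add(29365, -3324), Pow(Add(Add(-2, 138), -36224), -1)) = Mul(26041, Pow(Add(136, -36224), -1)) = Mul(26041, Pow(-36088, -1)) = Mul(26041, Rational(-1, 36088)) = Rational(-26041, 36088)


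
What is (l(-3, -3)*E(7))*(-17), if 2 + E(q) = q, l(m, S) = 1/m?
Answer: 85/3 ≈ 28.333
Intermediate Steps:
E(q) = -2 + q
(l(-3, -3)*E(7))*(-17) = ((-2 + 7)/(-3))*(-17) = -⅓*5*(-17) = -5/3*(-17) = 85/3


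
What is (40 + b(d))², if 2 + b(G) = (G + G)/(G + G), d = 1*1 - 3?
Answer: 1521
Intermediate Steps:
d = -2 (d = 1 - 3 = -2)
b(G) = -1 (b(G) = -2 + (G + G)/(G + G) = -2 + (2*G)/((2*G)) = -2 + (2*G)*(1/(2*G)) = -2 + 1 = -1)
(40 + b(d))² = (40 - 1)² = 39² = 1521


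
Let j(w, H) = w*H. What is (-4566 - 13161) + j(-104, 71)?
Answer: -25111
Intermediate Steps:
j(w, H) = H*w
(-4566 - 13161) + j(-104, 71) = (-4566 - 13161) + 71*(-104) = -17727 - 7384 = -25111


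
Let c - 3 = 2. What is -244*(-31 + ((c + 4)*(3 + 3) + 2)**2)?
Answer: -757620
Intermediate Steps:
c = 5 (c = 3 + 2 = 5)
-244*(-31 + ((c + 4)*(3 + 3) + 2)**2) = -244*(-31 + ((5 + 4)*(3 + 3) + 2)**2) = -244*(-31 + (9*6 + 2)**2) = -244*(-31 + (54 + 2)**2) = -244*(-31 + 56**2) = -244*(-31 + 3136) = -244*3105 = -757620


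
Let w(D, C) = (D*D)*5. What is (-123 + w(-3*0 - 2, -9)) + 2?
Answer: -101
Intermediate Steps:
w(D, C) = 5*D² (w(D, C) = D²*5 = 5*D²)
(-123 + w(-3*0 - 2, -9)) + 2 = (-123 + 5*(-3*0 - 2)²) + 2 = (-123 + 5*(0 - 2)²) + 2 = (-123 + 5*(-2)²) + 2 = (-123 + 5*4) + 2 = (-123 + 20) + 2 = -103 + 2 = -101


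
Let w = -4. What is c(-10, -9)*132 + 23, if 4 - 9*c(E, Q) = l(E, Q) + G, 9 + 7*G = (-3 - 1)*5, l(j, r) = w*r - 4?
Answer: -6865/21 ≈ -326.90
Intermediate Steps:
l(j, r) = -4 - 4*r (l(j, r) = -4*r - 4 = -4 - 4*r)
G = -29/7 (G = -9/7 + ((-3 - 1)*5)/7 = -9/7 + (-4*5)/7 = -9/7 + (⅐)*(-20) = -9/7 - 20/7 = -29/7 ≈ -4.1429)
c(E, Q) = 85/63 + 4*Q/9 (c(E, Q) = 4/9 - ((-4 - 4*Q) - 29/7)/9 = 4/9 - (-57/7 - 4*Q)/9 = 4/9 + (19/21 + 4*Q/9) = 85/63 + 4*Q/9)
c(-10, -9)*132 + 23 = (85/63 + (4/9)*(-9))*132 + 23 = (85/63 - 4)*132 + 23 = -167/63*132 + 23 = -7348/21 + 23 = -6865/21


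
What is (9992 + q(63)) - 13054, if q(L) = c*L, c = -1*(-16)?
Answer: -2054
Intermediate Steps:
c = 16
q(L) = 16*L
(9992 + q(63)) - 13054 = (9992 + 16*63) - 13054 = (9992 + 1008) - 13054 = 11000 - 13054 = -2054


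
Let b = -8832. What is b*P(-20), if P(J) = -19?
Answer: 167808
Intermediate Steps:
b*P(-20) = -8832*(-19) = 167808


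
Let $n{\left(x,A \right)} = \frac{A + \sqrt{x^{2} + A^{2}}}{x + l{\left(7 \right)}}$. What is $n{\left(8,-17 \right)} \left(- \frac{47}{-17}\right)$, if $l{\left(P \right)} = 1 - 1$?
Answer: $- \frac{47}{8} + \frac{47 \sqrt{353}}{136} \approx 0.61801$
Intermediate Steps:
$l{\left(P \right)} = 0$
$n{\left(x,A \right)} = \frac{A + \sqrt{A^{2} + x^{2}}}{x}$ ($n{\left(x,A \right)} = \frac{A + \sqrt{x^{2} + A^{2}}}{x + 0} = \frac{A + \sqrt{A^{2} + x^{2}}}{x}$)
$n{\left(8,-17 \right)} \left(- \frac{47}{-17}\right) = \frac{-17 + \sqrt{\left(-17\right)^{2} + 8^{2}}}{8} \left(- \frac{47}{-17}\right) = \frac{-17 + \sqrt{289 + 64}}{8} \left(\left(-47\right) \left(- \frac{1}{17}\right)\right) = \frac{-17 + \sqrt{353}}{8} \cdot \frac{47}{17} = \left(- \frac{17}{8} + \frac{\sqrt{353}}{8}\right) \frac{47}{17} = - \frac{47}{8} + \frac{47 \sqrt{353}}{136}$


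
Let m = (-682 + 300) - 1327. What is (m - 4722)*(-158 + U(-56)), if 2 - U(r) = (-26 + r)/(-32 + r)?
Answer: 44406055/44 ≈ 1.0092e+6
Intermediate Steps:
U(r) = 2 - (-26 + r)/(-32 + r)
m = -1709 (m = -382 - 1327 = -1709)
(m - 4722)*(-158 + U(-56)) = (-1709 - 4722)*(-158 + (-38 - 56)/(-32 - 56)) = -6431*(-158 - 94/(-88)) = -6431*(-158 - 1/88*(-94)) = -6431*(-158 + 47/44) = -6431*(-6905/44) = 44406055/44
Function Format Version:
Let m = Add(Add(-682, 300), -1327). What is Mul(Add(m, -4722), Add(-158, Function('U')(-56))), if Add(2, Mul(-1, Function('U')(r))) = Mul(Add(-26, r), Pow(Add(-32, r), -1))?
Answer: Rational(44406055, 44) ≈ 1.0092e+6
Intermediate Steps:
Function('U')(r) = Add(2, Mul(-1, Pow(Add(-32, r), -1), Add(-26, r))) (Function('U')(r) = Add(2, Mul(-1, Mul(Add(-26, r), Pow(Add(-32, r), -1)))) = Add(2, Mul(-1, Mul(Pow(Add(-32, r), -1), Add(-26, r)))) = Add(2, Mul(-1, Pow(Add(-32, r), -1), Add(-26, r))))
m = -1709 (m = Add(-382, -1327) = -1709)
Mul(Add(m, -4722), Add(-158, Function('U')(-56))) = Mul(Add(-1709, -4722), Add(-158, Mul(Pow(Add(-32, -56), -1), Add(-38, -56)))) = Mul(-6431, Add(-158, Mul(Pow(-88, -1), -94))) = Mul(-6431, Add(-158, Mul(Rational(-1, 88), -94))) = Mul(-6431, Add(-158, Rational(47, 44))) = Mul(-6431, Rational(-6905, 44)) = Rational(44406055, 44)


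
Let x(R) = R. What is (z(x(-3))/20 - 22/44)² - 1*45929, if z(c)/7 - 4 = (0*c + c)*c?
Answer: -18365039/400 ≈ -45913.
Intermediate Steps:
z(c) = 28 + 7*c² (z(c) = 28 + 7*((0*c + c)*c) = 28 + 7*((0 + c)*c) = 28 + 7*(c*c) = 28 + 7*c²)
(z(x(-3))/20 - 22/44)² - 1*45929 = ((28 + 7*(-3)²)/20 - 22/44)² - 1*45929 = ((28 + 7*9)*(1/20) - 22*1/44)² - 45929 = ((28 + 63)*(1/20) - ½)² - 45929 = (91*(1/20) - ½)² - 45929 = (91/20 - ½)² - 45929 = (81/20)² - 45929 = 6561/400 - 45929 = -18365039/400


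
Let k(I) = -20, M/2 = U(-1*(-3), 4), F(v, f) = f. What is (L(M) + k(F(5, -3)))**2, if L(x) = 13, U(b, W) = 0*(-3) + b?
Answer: 49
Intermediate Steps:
U(b, W) = b (U(b, W) = 0 + b = b)
M = 6 (M = 2*(-1*(-3)) = 2*3 = 6)
(L(M) + k(F(5, -3)))**2 = (13 - 20)**2 = (-7)**2 = 49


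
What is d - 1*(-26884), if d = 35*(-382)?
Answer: 13514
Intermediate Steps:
d = -13370
d - 1*(-26884) = -13370 - 1*(-26884) = -13370 + 26884 = 13514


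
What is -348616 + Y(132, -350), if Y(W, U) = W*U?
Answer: -394816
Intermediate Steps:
Y(W, U) = U*W
-348616 + Y(132, -350) = -348616 - 350*132 = -348616 - 46200 = -394816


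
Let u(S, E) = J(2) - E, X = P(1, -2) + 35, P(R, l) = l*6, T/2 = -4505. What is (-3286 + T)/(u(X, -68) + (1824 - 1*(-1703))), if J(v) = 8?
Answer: -12296/3603 ≈ -3.4127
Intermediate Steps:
T = -9010 (T = 2*(-4505) = -9010)
P(R, l) = 6*l
X = 23 (X = 6*(-2) + 35 = -12 + 35 = 23)
u(S, E) = 8 - E
(-3286 + T)/(u(X, -68) + (1824 - 1*(-1703))) = (-3286 - 9010)/((8 - 1*(-68)) + (1824 - 1*(-1703))) = -12296/((8 + 68) + (1824 + 1703)) = -12296/(76 + 3527) = -12296/3603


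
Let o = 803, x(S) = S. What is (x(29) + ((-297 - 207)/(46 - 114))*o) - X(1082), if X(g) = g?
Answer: 83277/17 ≈ 4898.6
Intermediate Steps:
(x(29) + ((-297 - 207)/(46 - 114))*o) - X(1082) = (29 + ((-297 - 207)/(46 - 114))*803) - 1*1082 = (29 - 504/(-68)*803) - 1082 = (29 - 504*(-1/68)*803) - 1082 = (29 + (126/17)*803) - 1082 = (29 + 101178/17) - 1082 = 101671/17 - 1082 = 83277/17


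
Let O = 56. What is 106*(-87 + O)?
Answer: -3286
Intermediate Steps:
106*(-87 + O) = 106*(-87 + 56) = 106*(-31) = -3286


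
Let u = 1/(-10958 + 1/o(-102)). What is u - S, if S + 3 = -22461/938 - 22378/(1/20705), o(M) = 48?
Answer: 228597289058625761/493372054 ≈ 4.6334e+8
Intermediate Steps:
S = -434609652895/938 (S = -3 + (-22461/938 - 22378/(1/20705)) = -3 + (-22461*1/938 - 22378/1/20705) = -3 + (-22461/938 - 22378*20705) = -3 + (-22461/938 - 463336490) = -3 - 434609650081/938 = -434609652895/938 ≈ -4.6334e+8)
u = -48/525983 (u = 1/(-10958 + 1/48) = 1/(-525983/48) = -48/525983 ≈ -9.1258e-5)
u - S = -48/525983 - 1*(-434609652895/938) = -48/525983 + 434609652895/938 = 228597289058625761/493372054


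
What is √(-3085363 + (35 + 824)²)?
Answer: I*√2347482 ≈ 1532.1*I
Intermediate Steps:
√(-3085363 + (35 + 824)²) = √(-3085363 + 859²) = √(-3085363 + 737881) = √(-2347482) = I*√2347482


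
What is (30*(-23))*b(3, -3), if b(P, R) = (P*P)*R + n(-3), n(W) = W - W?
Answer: 18630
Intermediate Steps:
n(W) = 0
b(P, R) = R*P**2 (b(P, R) = (P*P)*R + 0 = P**2*R + 0 = R*P**2 + 0 = R*P**2)
(30*(-23))*b(3, -3) = (30*(-23))*(-3*3**2) = -(-2070)*9 = -690*(-27) = 18630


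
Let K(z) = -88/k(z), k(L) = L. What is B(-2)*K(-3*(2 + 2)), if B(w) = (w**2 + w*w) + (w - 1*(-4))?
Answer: 220/3 ≈ 73.333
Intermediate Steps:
K(z) = -88/z
B(w) = 4 + w + 2*w**2 (B(w) = (w**2 + w**2) + (w + 4) = 2*w**2 + (4 + w) = 4 + w + 2*w**2)
B(-2)*K(-3*(2 + 2)) = (4 - 2 + 2*(-2)**2)*(-88*(-1/(3*(2 + 2)))) = (4 - 2 + 2*4)*(-88/((-3*4))) = (4 - 2 + 8)*(-88/(-12)) = 10*(-88*(-1/12)) = 10*(22/3) = 220/3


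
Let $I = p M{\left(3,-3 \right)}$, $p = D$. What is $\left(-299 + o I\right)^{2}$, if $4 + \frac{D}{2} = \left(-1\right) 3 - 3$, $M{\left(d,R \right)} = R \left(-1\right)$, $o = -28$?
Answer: $1907161$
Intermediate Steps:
$M{\left(d,R \right)} = - R$
$D = -20$ ($D = -8 + 2 \left(\left(-1\right) 3 - 3\right) = -8 + 2 \left(-3 - 3\right) = -8 + 2 \left(-6\right) = -8 - 12 = -20$)
$p = -20$
$I = -60$ ($I = - 20 \left(\left(-1\right) \left(-3\right)\right) = \left(-20\right) 3 = -60$)
$\left(-299 + o I\right)^{2} = \left(-299 - -1680\right)^{2} = \left(-299 + 1680\right)^{2} = 1381^{2} = 1907161$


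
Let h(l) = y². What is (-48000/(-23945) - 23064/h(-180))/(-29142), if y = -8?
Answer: 1525543/124054256 ≈ 0.012297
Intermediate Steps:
h(l) = 64 (h(l) = (-8)² = 64)
(-48000/(-23945) - 23064/h(-180))/(-29142) = (-48000/(-23945) - 23064/64)/(-29142) = (-48000*(-1/23945) - 23064*1/64)*(-1/29142) = (9600/4789 - 2883/8)*(-1/29142) = -13729887/38312*(-1/29142) = 1525543/124054256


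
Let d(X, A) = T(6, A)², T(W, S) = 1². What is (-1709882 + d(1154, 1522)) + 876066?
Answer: -833815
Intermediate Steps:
T(W, S) = 1
d(X, A) = 1 (d(X, A) = 1² = 1)
(-1709882 + d(1154, 1522)) + 876066 = (-1709882 + 1) + 876066 = -1709881 + 876066 = -833815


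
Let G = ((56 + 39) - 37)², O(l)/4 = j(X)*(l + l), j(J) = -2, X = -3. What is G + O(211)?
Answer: -12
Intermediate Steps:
O(l) = -16*l (O(l) = 4*(-2*(l + l)) = 4*(-4*l) = -16*l)
G = 3364 (G = (95 - 37)² = 58² = 3364)
G + O(211) = 3364 - 16*211 = 3364 - 3376 = -12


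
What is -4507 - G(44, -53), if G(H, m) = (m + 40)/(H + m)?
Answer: -40576/9 ≈ -4508.4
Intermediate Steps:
G(H, m) = (40 + m)/(H + m)
-4507 - G(44, -53) = -4507 - (40 - 53)/(44 - 53) = -4507 - (-13)/(-9) = -4507 - (-1)*(-13)/9 = -4507 - 1*13/9 = -4507 - 13/9 = -40576/9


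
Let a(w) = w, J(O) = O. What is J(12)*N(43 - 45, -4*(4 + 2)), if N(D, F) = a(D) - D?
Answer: 0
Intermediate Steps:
N(D, F) = 0 (N(D, F) = D - D = 0)
J(12)*N(43 - 45, -4*(4 + 2)) = 12*0 = 0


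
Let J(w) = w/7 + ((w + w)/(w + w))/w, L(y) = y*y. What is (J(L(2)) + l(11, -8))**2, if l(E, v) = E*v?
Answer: 5958481/784 ≈ 7600.1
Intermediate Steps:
L(y) = y**2
J(w) = 1/w + w/7 (J(w) = w*(1/7) + ((2*w)/((2*w)))/w = w/7 + ((2*w)*(1/(2*w)))/w = w/7 + 1/w = 1/w + w/7)
(J(L(2)) + l(11, -8))**2 = ((1/(2**2) + (1/7)*2**2) + 11*(-8))**2 = ((1/4 + (1/7)*4) - 88)**2 = ((1/4 + 4/7) - 88)**2 = (23/28 - 88)**2 = (-2441/28)**2 = 5958481/784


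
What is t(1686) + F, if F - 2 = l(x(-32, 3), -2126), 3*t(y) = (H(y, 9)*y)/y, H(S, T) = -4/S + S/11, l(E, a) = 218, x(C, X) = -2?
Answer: 7541456/27819 ≈ 271.09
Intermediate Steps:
H(S, T) = -4/S + S/11 (H(S, T) = -4/S + S*(1/11) = -4/S + S/11)
t(y) = -4/(3*y) + y/33 (t(y) = (((-4/y + y/11)*y)/y)/3 = ((y*(-4/y + y/11))/y)/3 = (-4/y + y/11)/3 = -4/(3*y) + y/33)
F = 220 (F = 2 + 218 = 220)
t(1686) + F = (1/33)*(-44 + 1686²)/1686 + 220 = (1/33)*(1/1686)*(-44 + 2842596) + 220 = (1/33)*(1/1686)*2842552 + 220 = 1421276/27819 + 220 = 7541456/27819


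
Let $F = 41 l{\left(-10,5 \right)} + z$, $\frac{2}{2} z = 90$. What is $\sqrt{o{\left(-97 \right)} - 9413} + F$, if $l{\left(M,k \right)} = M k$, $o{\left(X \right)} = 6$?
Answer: $-1960 + i \sqrt{9407} \approx -1960.0 + 96.99 i$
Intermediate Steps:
$z = 90$
$F = -1960$ ($F = 41 \left(\left(-10\right) 5\right) + 90 = 41 \left(-50\right) + 90 = -2050 + 90 = -1960$)
$\sqrt{o{\left(-97 \right)} - 9413} + F = \sqrt{6 - 9413} - 1960 = \sqrt{-9407} - 1960 = i \sqrt{9407} - 1960 = -1960 + i \sqrt{9407}$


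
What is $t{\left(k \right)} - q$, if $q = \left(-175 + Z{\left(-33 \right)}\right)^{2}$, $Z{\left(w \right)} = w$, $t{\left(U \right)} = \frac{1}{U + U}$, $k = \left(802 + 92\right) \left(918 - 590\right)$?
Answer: $- \frac{25372778495}{586464} \approx -43264.0$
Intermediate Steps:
$k = 293232$ ($k = 894 \cdot 328 = 293232$)
$t{\left(U \right)} = \frac{1}{2 U}$
$q = 43264$ ($q = \left(-175 - 33\right)^{2} = \left(-208\right)^{2} = 43264$)
$t{\left(k \right)} - q = \frac{1}{2 \cdot 293232} - 43264 = \frac{1}{2} \cdot \frac{1}{293232} - 43264 = \frac{1}{586464} - 43264 = - \frac{25372778495}{586464}$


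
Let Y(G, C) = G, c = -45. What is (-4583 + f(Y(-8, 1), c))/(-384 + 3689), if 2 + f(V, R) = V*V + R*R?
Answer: -2496/3305 ≈ -0.75522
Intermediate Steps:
f(V, R) = -2 + R**2 + V**2 (f(V, R) = -2 + (V*V + R*R) = -2 + (V**2 + R**2) = -2 + (R**2 + V**2) = -2 + R**2 + V**2)
(-4583 + f(Y(-8, 1), c))/(-384 + 3689) = (-4583 + (-2 + (-45)**2 + (-8)**2))/(-384 + 3689) = (-4583 + (-2 + 2025 + 64))/3305 = (-4583 + 2087)*(1/3305) = -2496*1/3305 = -2496/3305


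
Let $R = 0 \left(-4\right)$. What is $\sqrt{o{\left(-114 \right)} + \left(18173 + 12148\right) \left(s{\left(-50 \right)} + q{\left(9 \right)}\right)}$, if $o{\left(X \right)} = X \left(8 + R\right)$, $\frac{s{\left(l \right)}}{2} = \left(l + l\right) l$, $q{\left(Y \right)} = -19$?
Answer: $\sqrt{302632989} \approx 17396.0$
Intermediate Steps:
$s{\left(l \right)} = 4 l^{2}$ ($s{\left(l \right)} = 2 \left(l + l\right) l = 2 \cdot 2 l l = 2 \cdot 2 l^{2} = 4 l^{2}$)
$R = 0$
$o{\left(X \right)} = 8 X$ ($o{\left(X \right)} = X \left(8 + 0\right) = X 8 = 8 X$)
$\sqrt{o{\left(-114 \right)} + \left(18173 + 12148\right) \left(s{\left(-50 \right)} + q{\left(9 \right)}\right)} = \sqrt{8 \left(-114\right) + \left(18173 + 12148\right) \left(4 \left(-50\right)^{2} - 19\right)} = \sqrt{-912 + 30321 \left(4 \cdot 2500 - 19\right)} = \sqrt{-912 + 30321 \left(10000 - 19\right)} = \sqrt{-912 + 30321 \cdot 9981} = \sqrt{-912 + 302633901} = \sqrt{302632989}$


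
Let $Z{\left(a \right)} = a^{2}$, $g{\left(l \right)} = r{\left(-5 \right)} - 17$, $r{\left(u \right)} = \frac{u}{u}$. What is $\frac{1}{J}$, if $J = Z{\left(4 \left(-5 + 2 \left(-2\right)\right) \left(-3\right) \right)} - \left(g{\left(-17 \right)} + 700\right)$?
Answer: $\frac{1}{10980} \approx 9.1075 \cdot 10^{-5}$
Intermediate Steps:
$r{\left(u \right)} = 1$
$g{\left(l \right)} = -16$ ($g{\left(l \right)} = 1 - 17 = -16$)
$J = 10980$ ($J = \left(4 \left(-5 + 2 \left(-2\right)\right) \left(-3\right)\right)^{2} - \left(-16 + 700\right) = \left(4 \left(-5 - 4\right) \left(-3\right)\right)^{2} - 684 = \left(4 \left(-9\right) \left(-3\right)\right)^{2} - 684 = \left(\left(-36\right) \left(-3\right)\right)^{2} - 684 = 108^{2} - 684 = 11664 - 684 = 10980$)
$\frac{1}{J} = \frac{1}{10980}$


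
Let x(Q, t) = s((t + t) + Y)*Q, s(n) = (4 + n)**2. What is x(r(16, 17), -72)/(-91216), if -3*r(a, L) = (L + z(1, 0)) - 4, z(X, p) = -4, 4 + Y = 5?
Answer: 57963/91216 ≈ 0.63545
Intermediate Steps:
Y = 1 (Y = -4 + 5 = 1)
r(a, L) = 8/3 - L/3 (r(a, L) = -((L - 4) - 4)/3 = -((-4 + L) - 4)/3 = -(-8 + L)/3 = 8/3 - L/3)
x(Q, t) = Q*(5 + 2*t)**2 (x(Q, t) = (4 + ((t + t) + 1))**2*Q = (4 + (2*t + 1))**2*Q = (4 + (1 + 2*t))**2*Q = (5 + 2*t)**2*Q = Q*(5 + 2*t)**2)
x(r(16, 17), -72)/(-91216) = ((8/3 - 1/3*17)*(5 + 2*(-72))**2)/(-91216) = ((8/3 - 17/3)*(5 - 144)**2)*(-1/91216) = -3*(-139)**2*(-1/91216) = -3*19321*(-1/91216) = -57963*(-1/91216) = 57963/91216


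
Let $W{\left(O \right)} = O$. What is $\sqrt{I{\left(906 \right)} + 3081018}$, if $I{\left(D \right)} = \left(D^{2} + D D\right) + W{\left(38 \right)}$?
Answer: $2 \sqrt{1180682} \approx 2173.2$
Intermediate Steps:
$I{\left(D \right)} = 38 + 2 D^{2}$ ($I{\left(D \right)} = \left(D^{2} + D D\right) + 38 = \left(D^{2} + D^{2}\right) + 38 = 2 D^{2} + 38 = 38 + 2 D^{2}$)
$\sqrt{I{\left(906 \right)} + 3081018} = \sqrt{\left(38 + 2 \cdot 906^{2}\right) + 3081018} = \sqrt{\left(38 + 2 \cdot 820836\right) + 3081018} = \sqrt{\left(38 + 1641672\right) + 3081018} = \sqrt{1641710 + 3081018} = \sqrt{4722728} = 2 \sqrt{1180682}$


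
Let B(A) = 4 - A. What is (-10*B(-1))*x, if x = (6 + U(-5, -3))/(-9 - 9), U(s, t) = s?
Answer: 25/9 ≈ 2.7778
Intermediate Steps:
x = -1/18 (x = (6 - 5)/(-9 - 9) = 1/(-18) = 1*(-1/18) = -1/18 ≈ -0.055556)
(-10*B(-1))*x = -10*(4 - 1*(-1))*(-1/18) = -10*(4 + 1)*(-1/18) = -10*5*(-1/18) = -50*(-1/18) = 25/9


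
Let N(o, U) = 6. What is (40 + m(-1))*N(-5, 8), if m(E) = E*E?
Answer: 246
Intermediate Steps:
m(E) = E²
(40 + m(-1))*N(-5, 8) = (40 + (-1)²)*6 = (40 + 1)*6 = 41*6 = 246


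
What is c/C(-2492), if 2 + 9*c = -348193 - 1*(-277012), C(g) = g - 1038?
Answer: 71183/31770 ≈ 2.2406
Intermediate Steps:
C(g) = -1038 + g
c = -71183/9 (c = -2/9 + (-348193 - 1*(-277012))/9 = -2/9 + (-348193 + 277012)/9 = -2/9 + (1/9)*(-71181) = -2/9 - 7909 = -71183/9 ≈ -7909.2)
c/C(-2492) = -71183/(9*(-1038 - 2492)) = -71183/9/(-3530) = -71183/9*(-1/3530) = 71183/31770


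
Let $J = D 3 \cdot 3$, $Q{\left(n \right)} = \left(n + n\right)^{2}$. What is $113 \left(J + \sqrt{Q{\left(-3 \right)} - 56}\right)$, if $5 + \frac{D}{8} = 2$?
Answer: $-24408 + 226 i \sqrt{5} \approx -24408.0 + 505.35 i$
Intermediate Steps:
$D = -24$ ($D = -40 + 8 \cdot 2 = -40 + 16 = -24$)
$Q{\left(n \right)} = 4 n^{2}$ ($Q{\left(n \right)} = \left(2 n\right)^{2} = 4 n^{2}$)
$J = -216$ ($J = \left(-24\right) 3 \cdot 3 = \left(-72\right) 3 = -216$)
$113 \left(J + \sqrt{Q{\left(-3 \right)} - 56}\right) = 113 \left(-216 + \sqrt{4 \left(-3\right)^{2} - 56}\right) = 113 \left(-216 + \sqrt{4 \cdot 9 - 56}\right) = 113 \left(-216 + \sqrt{36 - 56}\right) = 113 \left(-216 + \sqrt{-20}\right) = 113 \left(-216 + 2 i \sqrt{5}\right) = -24408 + 226 i \sqrt{5}$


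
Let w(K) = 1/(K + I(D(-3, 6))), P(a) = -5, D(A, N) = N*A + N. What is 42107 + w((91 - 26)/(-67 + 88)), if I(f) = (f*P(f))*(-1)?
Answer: 50317844/1195 ≈ 42107.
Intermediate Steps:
D(A, N) = N + A*N (D(A, N) = A*N + N = N + A*N)
I(f) = 5*f (I(f) = (f*(-5))*(-1) = -5*f*(-1) = 5*f)
w(K) = 1/(-60 + K) (w(K) = 1/(K + 5*(6*(1 - 3))) = 1/(K + 5*(6*(-2))) = 1/(K + 5*(-12)) = 1/(K - 60) = 1/(-60 + K))
42107 + w((91 - 26)/(-67 + 88)) = 42107 + 1/(-60 + (91 - 26)/(-67 + 88)) = 42107 + 1/(-60 + 65/21) = 42107 + 1/(-1195/21) = 42107 - 21/1195 = 50317844/1195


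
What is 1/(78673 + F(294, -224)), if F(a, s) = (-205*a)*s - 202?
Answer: 1/13578951 ≈ 7.3643e-8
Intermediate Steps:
F(a, s) = -202 - 205*a*s (F(a, s) = -205*a*s - 202 = -202 - 205*a*s)
1/(78673 + F(294, -224)) = 1/(78673 + (-202 - 205*294*(-224))) = 1/(78673 + (-202 + 13500480)) = 1/(78673 + 13500278) = 1/13578951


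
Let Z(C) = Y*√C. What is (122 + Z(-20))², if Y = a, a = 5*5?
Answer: 2384 + 12200*I*√5 ≈ 2384.0 + 27280.0*I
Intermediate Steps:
a = 25
Y = 25
Z(C) = 25*√C
(122 + Z(-20))² = (122 + 25*√(-20))² = (122 + 25*(2*I*√5))² = (122 + 50*I*√5)²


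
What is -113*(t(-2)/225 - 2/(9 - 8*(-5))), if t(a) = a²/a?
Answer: 61924/11025 ≈ 5.6167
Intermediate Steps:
t(a) = a
-113*(t(-2)/225 - 2/(9 - 8*(-5))) = -113*(-2/225 - 2/(9 - 8*(-5))) = -113*(-2*1/225 - 2/(9 + 40)) = -113*(-2/225 - 2/49) = -113*(-548/11025) = 61924/11025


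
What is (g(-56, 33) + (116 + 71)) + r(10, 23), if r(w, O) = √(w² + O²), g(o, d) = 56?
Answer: 243 + √629 ≈ 268.08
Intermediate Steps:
r(w, O) = √(O² + w²)
(g(-56, 33) + (116 + 71)) + r(10, 23) = (56 + (116 + 71)) + √(23² + 10²) = (56 + 187) + √(529 + 100) = 243 + √629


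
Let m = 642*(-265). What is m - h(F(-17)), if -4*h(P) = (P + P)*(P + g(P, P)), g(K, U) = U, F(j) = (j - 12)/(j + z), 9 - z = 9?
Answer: -49166729/289 ≈ -1.7013e+5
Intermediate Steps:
z = 0 (z = 9 - 1*9 = 9 - 9 = 0)
F(j) = (-12 + j)/j (F(j) = (j - 12)/(j + 0) = (-12 + j)/j)
m = -170130
h(P) = -P² (h(P) = -(P + P)*(P + P)/4 = -2*P*2*P/4 = -P²)
m - h(F(-17)) = -170130 - (-1)*((-12 - 17)/(-17))² = -170130 - (-1)*(-1/17*(-29))² = -170130 - (-1)*(29/17)² = -170130 - (-1)*841/289 = -170130 - 1*(-841/289) = -170130 + 841/289 = -49166729/289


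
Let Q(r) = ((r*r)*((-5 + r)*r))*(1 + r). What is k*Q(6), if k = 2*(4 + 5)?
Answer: 27216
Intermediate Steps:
k = 18 (k = 2*9 = 18)
Q(r) = r**3*(1 + r)*(-5 + r) (Q(r) = (r**2*(r*(-5 + r)))*(1 + r) = (r**3*(-5 + r))*(1 + r) = r**3*(1 + r)*(-5 + r))
k*Q(6) = 18*(6**3*(-5 + 6**2 - 4*6)) = 18*(216*(-5 + 36 - 24)) = 18*(216*7) = 18*1512 = 27216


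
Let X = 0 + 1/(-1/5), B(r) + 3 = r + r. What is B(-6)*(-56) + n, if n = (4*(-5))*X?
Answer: 940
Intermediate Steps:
B(r) = -3 + 2*r (B(r) = -3 + (r + r) = -3 + 2*r)
X = -5 (X = 0 + 1/(-1*⅕) = 0 + 1/(-⅕) = 0 + 1*(-5) = 0 - 5 = -5)
n = 100 (n = (4*(-5))*(-5) = -20*(-5) = 100)
B(-6)*(-56) + n = (-3 + 2*(-6))*(-56) + 100 = (-3 - 12)*(-56) + 100 = -15*(-56) + 100 = 840 + 100 = 940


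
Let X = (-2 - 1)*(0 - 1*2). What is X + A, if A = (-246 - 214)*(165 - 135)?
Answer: -13794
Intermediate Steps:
X = 6 (X = -3*(0 - 2) = -3*(-2) = 6)
A = -13800 (A = -460*30 = -13800)
X + A = 6 - 13800 = -13794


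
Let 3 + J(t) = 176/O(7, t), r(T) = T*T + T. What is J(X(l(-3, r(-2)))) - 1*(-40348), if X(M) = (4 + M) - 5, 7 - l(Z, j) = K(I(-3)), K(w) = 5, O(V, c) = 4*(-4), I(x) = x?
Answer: 40334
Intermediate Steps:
r(T) = T + T² (r(T) = T² + T = T + T²)
O(V, c) = -16
l(Z, j) = 2 (l(Z, j) = 7 - 1*5 = 7 - 5 = 2)
X(M) = -1 + M
J(t) = -14 (J(t) = -3 + 176/(-16) = -3 + 176*(-1/16) = -3 - 11 = -14)
J(X(l(-3, r(-2)))) - 1*(-40348) = -14 - 1*(-40348) = -14 + 40348 = 40334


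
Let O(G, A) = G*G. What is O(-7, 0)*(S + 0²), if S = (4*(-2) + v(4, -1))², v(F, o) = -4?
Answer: 7056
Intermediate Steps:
O(G, A) = G²
S = 144 (S = (4*(-2) - 4)² = (-8 - 4)² = (-12)² = 144)
O(-7, 0)*(S + 0²) = (-7)²*(144 + 0²) = 49*(144 + 0) = 49*144 = 7056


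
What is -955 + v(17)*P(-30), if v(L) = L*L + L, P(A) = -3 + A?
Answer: -11053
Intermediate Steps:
v(L) = L + L² (v(L) = L² + L = L + L²)
-955 + v(17)*P(-30) = -955 + (17*(1 + 17))*(-3 - 30) = -955 + (17*18)*(-33) = -955 + 306*(-33) = -955 - 10098 = -11053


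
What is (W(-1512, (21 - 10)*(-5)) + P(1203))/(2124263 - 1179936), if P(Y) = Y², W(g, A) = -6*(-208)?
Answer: 1448457/944327 ≈ 1.5339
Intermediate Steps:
W(g, A) = 1248
(W(-1512, (21 - 10)*(-5)) + P(1203))/(2124263 - 1179936) = (1248 + 1203²)/(2124263 - 1179936) = (1248 + 1447209)/944327 = 1448457*(1/944327) = 1448457/944327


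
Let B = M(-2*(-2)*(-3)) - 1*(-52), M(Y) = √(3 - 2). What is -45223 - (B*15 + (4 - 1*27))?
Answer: -45995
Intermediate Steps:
M(Y) = 1 (M(Y) = √1 = 1)
B = 53 (B = 1 - 1*(-52) = 1 + 52 = 53)
-45223 - (B*15 + (4 - 1*27)) = -45223 - (53*15 + (4 - 1*27)) = -45223 - (795 + (4 - 27)) = -45223 - (795 - 23) = -45223 - 1*772 = -45223 - 772 = -45995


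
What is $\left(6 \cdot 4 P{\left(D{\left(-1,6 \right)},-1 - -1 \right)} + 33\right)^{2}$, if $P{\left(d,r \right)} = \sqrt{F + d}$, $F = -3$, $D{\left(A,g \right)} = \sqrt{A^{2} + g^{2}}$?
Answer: $9 \left(11 + 8 \sqrt{-3 + \sqrt{37}}\right)^{2} \approx 5645.8$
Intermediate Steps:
$P{\left(d,r \right)} = \sqrt{-3 + d}$
$\left(6 \cdot 4 P{\left(D{\left(-1,6 \right)},-1 - -1 \right)} + 33\right)^{2} = \left(6 \cdot 4 \sqrt{-3 + \sqrt{\left(-1\right)^{2} + 6^{2}}} + 33\right)^{2} = \left(24 \sqrt{-3 + \sqrt{1 + 36}} + 33\right)^{2} = \left(24 \sqrt{-3 + \sqrt{37}} + 33\right)^{2} = \left(33 + 24 \sqrt{-3 + \sqrt{37}}\right)^{2}$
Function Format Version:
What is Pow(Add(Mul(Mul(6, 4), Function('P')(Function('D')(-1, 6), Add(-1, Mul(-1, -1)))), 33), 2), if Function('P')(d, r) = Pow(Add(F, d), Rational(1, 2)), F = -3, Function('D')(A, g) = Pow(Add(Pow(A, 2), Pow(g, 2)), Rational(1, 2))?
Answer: Mul(9, Pow(Add(11, Mul(8, Pow(Add(-3, Pow(37, Rational(1, 2))), Rational(1, 2)))), 2)) ≈ 5645.8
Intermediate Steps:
Function('P')(d, r) = Pow(Add(-3, d), Rational(1, 2))
Pow(Add(Mul(Mul(6, 4), Function('P')(Function('D')(-1, 6), Add(-1, Mul(-1, -1)))), 33), 2) = Pow(Add(Mul(Mul(6, 4), Pow(Add(-3, Pow(Add(Pow(-1, 2), Pow(6, 2)), Rational(1, 2))), Rational(1, 2))), 33), 2) = Pow(Add(Mul(24, Pow(Add(-3, Pow(Add(1, 36), Rational(1, 2))), Rational(1, 2))), 33), 2) = Pow(Add(Mul(24, Pow(Add(-3, Pow(37, Rational(1, 2))), Rational(1, 2))), 33), 2) = Pow(Add(33, Mul(24, Pow(Add(-3, Pow(37, Rational(1, 2))), Rational(1, 2)))), 2)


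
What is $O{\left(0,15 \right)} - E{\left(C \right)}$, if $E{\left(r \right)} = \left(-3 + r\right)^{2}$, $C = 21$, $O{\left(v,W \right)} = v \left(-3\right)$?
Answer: $-324$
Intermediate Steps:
$O{\left(v,W \right)} = - 3 v$
$O{\left(0,15 \right)} - E{\left(C \right)} = \left(-3\right) 0 - \left(-3 + 21\right)^{2} = 0 - 18^{2} = 0 - 324 = -324$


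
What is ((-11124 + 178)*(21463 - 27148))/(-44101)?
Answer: -62228010/44101 ≈ -1411.0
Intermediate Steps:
((-11124 + 178)*(21463 - 27148))/(-44101) = -10946*(-5685)*(-1/44101) = 62228010*(-1/44101) = -62228010/44101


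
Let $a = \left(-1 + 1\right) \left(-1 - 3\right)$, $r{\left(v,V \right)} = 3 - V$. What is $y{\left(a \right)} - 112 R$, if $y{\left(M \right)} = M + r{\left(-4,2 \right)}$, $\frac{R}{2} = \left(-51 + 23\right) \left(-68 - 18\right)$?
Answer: $-539391$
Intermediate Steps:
$R = 4816$ ($R = 2 \left(-51 + 23\right) \left(-68 - 18\right) = 2 \left(\left(-28\right) \left(-86\right)\right) = 2 \cdot 2408 = 4816$)
$a = 0$ ($a = 0 \left(-4\right) = 0$)
$y{\left(M \right)} = 1 + M$ ($y{\left(M \right)} = M + \left(3 - 2\right) = M + 1 = 1 + M$)
$y{\left(a \right)} - 112 R = \left(1 + 0\right) - 539392 = 1 - 539392 = -539391$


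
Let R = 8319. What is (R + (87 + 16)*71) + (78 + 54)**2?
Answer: 33056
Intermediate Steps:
(R + (87 + 16)*71) + (78 + 54)**2 = (8319 + (87 + 16)*71) + (78 + 54)**2 = (8319 + 103*71) + 132**2 = (8319 + 7313) + 17424 = 15632 + 17424 = 33056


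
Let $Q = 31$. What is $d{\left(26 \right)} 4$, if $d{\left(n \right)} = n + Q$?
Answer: $228$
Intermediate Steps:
$d{\left(n \right)} = 31 + n$ ($d{\left(n \right)} = n + 31 = 31 + n$)
$d{\left(26 \right)} 4 = \left(31 + 26\right) 4 = 57 \cdot 4 = 228$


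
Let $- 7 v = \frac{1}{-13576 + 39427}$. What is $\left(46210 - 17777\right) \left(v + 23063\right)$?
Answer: $\frac{118662603208570}{180957} \approx 6.5575 \cdot 10^{8}$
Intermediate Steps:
$v = - \frac{1}{180957}$ ($v = - \frac{1}{7 \left(-13576 + 39427\right)} = - \frac{1}{7 \cdot 25851} = \left(- \frac{1}{7}\right) \frac{1}{25851} = - \frac{1}{180957} \approx -5.5262 \cdot 10^{-6}$)
$\left(46210 - 17777\right) \left(v + 23063\right) = \left(46210 - 17777\right) \left(- \frac{1}{180957} + 23063\right) = 28433 \cdot \frac{4173411290}{180957} = \frac{118662603208570}{180957}$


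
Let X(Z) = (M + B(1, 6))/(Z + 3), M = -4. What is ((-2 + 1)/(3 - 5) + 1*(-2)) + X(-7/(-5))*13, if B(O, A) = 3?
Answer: -49/11 ≈ -4.4545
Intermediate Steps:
X(Z) = -1/(3 + Z) (X(Z) = (-4 + 3)/(Z + 3) = -1/(3 + Z))
((-2 + 1)/(3 - 5) + 1*(-2)) + X(-7/(-5))*13 = ((-2 + 1)/(3 - 5) + 1*(-2)) - 1/(3 - 7/(-5))*13 = (-1/(-2) - 2) - 1/(3 - 7*(-⅕))*13 = (-1*(-½) - 2) - 1/(3 + 7/5)*13 = (½ - 2) - 1/22/5*13 = -3/2 - 1*5/22*13 = -3/2 - 5/22*13 = -3/2 - 65/22 = -49/11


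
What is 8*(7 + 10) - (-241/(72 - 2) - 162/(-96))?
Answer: 77143/560 ≈ 137.76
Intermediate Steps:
8*(7 + 10) - (-241/(72 - 2) - 162/(-96)) = 8*17 - (-241/70 - 162*(-1/96)) = 136 - (-241*1/70 + 27/16) = 136 - (-241/70 + 27/16) = 136 - 1*(-983/560) = 136 + 983/560 = 77143/560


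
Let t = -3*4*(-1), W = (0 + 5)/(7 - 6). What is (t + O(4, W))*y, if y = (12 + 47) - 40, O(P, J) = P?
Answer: 304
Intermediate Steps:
W = 5 (W = 5/1 = 5*1 = 5)
y = 19 (y = 59 - 40 = 19)
t = 12 (t = -12*(-1) = 12)
(t + O(4, W))*y = (12 + 4)*19 = 16*19 = 304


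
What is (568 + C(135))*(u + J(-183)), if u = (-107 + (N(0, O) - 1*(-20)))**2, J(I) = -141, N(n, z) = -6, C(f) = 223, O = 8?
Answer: 6729828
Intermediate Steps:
u = 8649 (u = (-107 + (-6 - 1*(-20)))**2 = (-107 + (-6 + 20))**2 = (-107 + 14)**2 = (-93)**2 = 8649)
(568 + C(135))*(u + J(-183)) = (568 + 223)*(8649 - 141) = 791*8508 = 6729828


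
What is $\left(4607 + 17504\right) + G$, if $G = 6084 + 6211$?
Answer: $34406$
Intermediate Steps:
$G = 12295$
$\left(4607 + 17504\right) + G = \left(4607 + 17504\right) + 12295 = 22111 + 12295 = 34406$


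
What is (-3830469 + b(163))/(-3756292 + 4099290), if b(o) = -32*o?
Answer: -3835685/342998 ≈ -11.183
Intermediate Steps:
(-3830469 + b(163))/(-3756292 + 4099290) = (-3830469 - 32*163)/(-3756292 + 4099290) = (-3830469 - 5216)/342998 = -3835685*1/342998 = -3835685/342998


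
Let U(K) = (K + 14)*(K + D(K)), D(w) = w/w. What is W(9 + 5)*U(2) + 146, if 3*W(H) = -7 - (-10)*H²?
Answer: 31394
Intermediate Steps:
D(w) = 1
U(K) = (1 + K)*(14 + K) (U(K) = (K + 14)*(K + 1) = (14 + K)*(1 + K) = (1 + K)*(14 + K))
W(H) = -7/3 + 10*H²/3 (W(H) = (-7 - (-10)*H²)/3 = (-7 + 10*H²)/3 = -7/3 + 10*H²/3)
W(9 + 5)*U(2) + 146 = (-7/3 + 10*(9 + 5)²/3)*(14 + 2² + 15*2) + 146 = (-7/3 + (10/3)*14²)*(14 + 4 + 30) + 146 = (-7/3 + (10/3)*196)*48 + 146 = (-7/3 + 1960/3)*48 + 146 = 651*48 + 146 = 31248 + 146 = 31394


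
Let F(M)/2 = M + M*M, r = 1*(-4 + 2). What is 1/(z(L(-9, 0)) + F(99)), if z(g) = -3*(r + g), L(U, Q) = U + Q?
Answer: 1/19833 ≈ 5.0421e-5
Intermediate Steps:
L(U, Q) = Q + U
r = -2 (r = 1*(-2) = -2)
z(g) = 6 - 3*g (z(g) = -3*(-2 + g) = 6 - 3*g)
F(M) = 2*M + 2*M**2 (F(M) = 2*(M + M*M) = 2*(M + M**2) = 2*M + 2*M**2)
1/(z(L(-9, 0)) + F(99)) = 1/((6 - 3*(0 - 9)) + 2*99*(1 + 99)) = 1/((6 - 3*(-9)) + 2*99*100) = 1/((6 + 27) + 19800) = 1/(33 + 19800) = 1/19833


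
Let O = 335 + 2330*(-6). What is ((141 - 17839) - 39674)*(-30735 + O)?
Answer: 2546169360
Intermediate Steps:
O = -13645 (O = 335 - 13980 = -13645)
((141 - 17839) - 39674)*(-30735 + O) = ((141 - 17839) - 39674)*(-30735 - 13645) = (-17698 - 39674)*(-44380) = -57372*(-44380) = 2546169360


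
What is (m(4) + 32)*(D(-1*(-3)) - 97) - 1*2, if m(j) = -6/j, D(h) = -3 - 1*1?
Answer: -6165/2 ≈ -3082.5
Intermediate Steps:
D(h) = -4 (D(h) = -3 - 1 = -4)
(m(4) + 32)*(D(-1*(-3)) - 97) - 1*2 = (-6/4 + 32)*(-4 - 97) - 1*2 = (-6*¼ + 32)*(-101) - 2 = (-3/2 + 32)*(-101) - 2 = (61/2)*(-101) - 2 = -6161/2 - 2 = -6165/2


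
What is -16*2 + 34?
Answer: 2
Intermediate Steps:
-16*2 + 34 = -32 + 34 = 2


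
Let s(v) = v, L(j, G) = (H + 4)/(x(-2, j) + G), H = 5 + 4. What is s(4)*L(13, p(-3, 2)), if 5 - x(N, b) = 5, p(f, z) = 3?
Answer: 52/3 ≈ 17.333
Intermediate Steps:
H = 9
x(N, b) = 0 (x(N, b) = 5 - 1*5 = 5 - 5 = 0)
L(j, G) = 13/G (L(j, G) = (9 + 4)/(0 + G) = 13/G)
s(4)*L(13, p(-3, 2)) = 4*(13/3) = 52/3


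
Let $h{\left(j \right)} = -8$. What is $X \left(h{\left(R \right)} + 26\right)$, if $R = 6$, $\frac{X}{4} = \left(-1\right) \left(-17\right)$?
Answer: $1224$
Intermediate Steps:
$X = 68$ ($X = 4 \left(\left(-1\right) \left(-17\right)\right) = 4 \cdot 17 = 68$)
$X \left(h{\left(R \right)} + 26\right) = 68 \left(-8 + 26\right) = 68 \cdot 18 = 1224$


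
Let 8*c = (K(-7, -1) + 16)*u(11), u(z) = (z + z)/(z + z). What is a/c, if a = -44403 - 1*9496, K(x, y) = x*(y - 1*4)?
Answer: -431192/51 ≈ -8454.8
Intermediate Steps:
u(z) = 1 (u(z) = (2*z)/((2*z)) = (2*z)*(1/(2*z)) = 1)
K(x, y) = x*(-4 + y) (K(x, y) = x*(y - 4) = x*(-4 + y))
c = 51/8 (c = ((-7*(-4 - 1) + 16)*1)/8 = ((-7*(-5) + 16)*1)/8 = ((35 + 16)*1)/8 = (51*1)/8 = (⅛)*51 = 51/8 ≈ 6.3750)
a = -53899 (a = -44403 - 9496 = -53899)
a/c = -53899/51/8 = -53899*8/51 = -431192/51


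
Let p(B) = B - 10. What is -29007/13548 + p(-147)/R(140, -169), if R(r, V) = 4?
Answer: -93461/2258 ≈ -41.391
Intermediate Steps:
p(B) = -10 + B
-29007/13548 + p(-147)/R(140, -169) = -29007/13548 + (-10 - 147)/4 = -29007*1/13548 - 157*1/4 = -9669/4516 - 157/4 = -93461/2258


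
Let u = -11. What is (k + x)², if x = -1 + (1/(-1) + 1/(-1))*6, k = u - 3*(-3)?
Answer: 225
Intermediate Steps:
k = -2 (k = -11 - 3*(-3) = -11 - 1*(-9) = -11 + 9 = -2)
x = -13 (x = -1 + (1*(-1) + 1*(-1))*6 = -1 + (-1 - 1)*6 = -1 - 2*6 = -1 - 12 = -13)
(k + x)² = (-2 - 13)² = (-15)² = 225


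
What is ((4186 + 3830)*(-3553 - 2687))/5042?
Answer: -25009920/2521 ≈ -9920.6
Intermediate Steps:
((4186 + 3830)*(-3553 - 2687))/5042 = (8016*(-6240))*(1/5042) = -50019840*1/5042 = -25009920/2521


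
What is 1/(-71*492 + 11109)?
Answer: -1/23823 ≈ -4.1976e-5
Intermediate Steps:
1/(-71*492 + 11109) = 1/(-34932 + 11109) = 1/(-23823) = -1/23823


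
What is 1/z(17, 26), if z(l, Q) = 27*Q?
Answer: 1/702 ≈ 0.0014245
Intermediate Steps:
1/z(17, 26) = 1/(27*26) = 1/702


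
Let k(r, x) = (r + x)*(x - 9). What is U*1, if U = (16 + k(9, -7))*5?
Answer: -80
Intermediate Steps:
k(r, x) = (-9 + x)*(r + x) (k(r, x) = (r + x)*(-9 + x) = (-9 + x)*(r + x))
U = -80 (U = (16 + ((-7)² - 9*9 - 9*(-7) + 9*(-7)))*5 = (16 + (49 - 81 + 63 - 63))*5 = (16 - 32)*5 = -16*5 = -80)
U*1 = -80*1 = -80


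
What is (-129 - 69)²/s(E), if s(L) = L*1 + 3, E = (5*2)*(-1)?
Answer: -39204/7 ≈ -5600.6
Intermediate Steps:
E = -10 (E = 10*(-1) = -10)
s(L) = 3 + L (s(L) = L + 3 = 3 + L)
(-129 - 69)²/s(E) = (-129 - 69)²/(3 - 10) = (-198)²/(-7) = 39204*(-⅐) = -39204/7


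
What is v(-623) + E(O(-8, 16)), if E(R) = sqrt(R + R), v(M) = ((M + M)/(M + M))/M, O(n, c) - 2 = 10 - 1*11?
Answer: -1/623 + sqrt(2) ≈ 1.4126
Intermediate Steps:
O(n, c) = 1 (O(n, c) = 2 + (10 - 1*11) = 2 + (10 - 11) = 2 - 1 = 1)
v(M) = 1/M (v(M) = ((2*M)/((2*M)))/M = ((2*M)*(1/(2*M)))/M = 1/M)
E(R) = sqrt(2)*sqrt(R) (E(R) = sqrt(2*R) = sqrt(2)*sqrt(R))
v(-623) + E(O(-8, 16)) = 1/(-623) + sqrt(2)*sqrt(1) = -1/623 + sqrt(2)*1 = -1/623 + sqrt(2)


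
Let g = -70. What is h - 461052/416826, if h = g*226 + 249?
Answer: -40067029/2573 ≈ -15572.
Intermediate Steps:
h = -15571 (h = -70*226 + 249 = -15820 + 249 = -15571)
h - 461052/416826 = -15571 - 461052/416826 = -15571 - 461052*1/416826 = -15571 - 2846/2573 = -40067029/2573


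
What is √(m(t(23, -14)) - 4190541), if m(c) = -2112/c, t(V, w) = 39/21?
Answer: 17*I*√2451189/13 ≈ 2047.4*I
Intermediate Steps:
t(V, w) = 13/7 (t(V, w) = 39*(1/21) = 13/7)
√(m(t(23, -14)) - 4190541) = √(-2112/13/7 - 4190541) = √(-2112*7/13 - 4190541) = √(-14784/13 - 4190541) = √(-54491817/13) = 17*I*√2451189/13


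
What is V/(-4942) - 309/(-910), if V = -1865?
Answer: 115151/160615 ≈ 0.71694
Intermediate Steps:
V/(-4942) - 309/(-910) = -1865/(-4942) - 309/(-910) = -1865*(-1/4942) - 309*(-1/910) = 1865/4942 + 309/910 = 115151/160615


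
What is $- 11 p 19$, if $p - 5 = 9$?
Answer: $-2926$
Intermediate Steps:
$p = 14$ ($p = 5 + 9 = 14$)
$- 11 p 19 = \left(-11\right) 14 \cdot 19 = \left(-154\right) 19 = -2926$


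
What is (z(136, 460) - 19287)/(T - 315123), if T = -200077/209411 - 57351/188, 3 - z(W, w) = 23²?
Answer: 780023306884/12418209384701 ≈ 0.062813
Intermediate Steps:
z(W, w) = -526 (z(W, w) = 3 - 1*23² = 3 - 1*529 = 3 - 529 = -526)
T = -12047544737/39369268 (T = -200077*1/209411 - 57351*1/188 = -200077/209411 - 57351/188 = -12047544737/39369268 ≈ -306.01)
(z(136, 460) - 19287)/(T - 315123) = (-526 - 19287)/(-12047544737/39369268 - 315123) = -19813/(-12418209384701/39369268) = -19813*(-39369268/12418209384701) = 780023306884/12418209384701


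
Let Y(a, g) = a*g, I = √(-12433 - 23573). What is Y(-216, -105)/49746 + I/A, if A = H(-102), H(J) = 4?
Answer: 3780/8291 + I*√36006/4 ≈ 0.45592 + 47.438*I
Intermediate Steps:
A = 4
I = I*√36006 (I = √(-36006) = I*√36006 ≈ 189.75*I)
Y(-216, -105)/49746 + I/A = -216*(-105)/49746 + (I*√36006)/4 = 22680*(1/49746) + (I*√36006)*(¼) = 3780/8291 + I*√36006/4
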